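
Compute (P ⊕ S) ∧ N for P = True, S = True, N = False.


P = True, S = True, N = False
Step 1: P ⊕ S = True XOR True = False
Step 2: False ∧ N = False AND False = False
XOR true when exactly one of P,S is true; then AND with N.

False


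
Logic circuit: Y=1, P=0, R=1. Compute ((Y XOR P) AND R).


Y XOR P = 1^0 = 1
1 AND 1 = 1

1


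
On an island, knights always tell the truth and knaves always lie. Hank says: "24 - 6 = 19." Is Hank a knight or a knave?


Statement: "24 - 6 = 19."
Actual: 24 - 6 = 18
Claimed: 19
Statement is FALSE → Hank lies → Knave

Knave


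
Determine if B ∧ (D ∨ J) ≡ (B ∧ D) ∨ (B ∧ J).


Expression 1: B ∧ (D ∨ J)
Expression 2: (B ∧ D) ∨ (B ∧ J)
Truth table (B D J | Expr1 Expr2):
  T T T |   T     T
  T T F |   T     T
  T F T |   T     T
  T F F |   F     F
  F T T |   F     F
  F T F |   F     F
  F F T |   F     F
  F F F |   F     F
All 8 rows agree, so the expressions are logically equivalent.

Yes


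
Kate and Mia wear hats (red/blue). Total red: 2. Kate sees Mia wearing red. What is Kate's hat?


Total red = 2, Mia = red
Red accounted for: 1
Remaining for Kate: 1
Kate's hat is red.

red


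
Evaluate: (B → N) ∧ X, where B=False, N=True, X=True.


B = False, N = True, X = True
Expression: (B → N) ∧ X
Step 1: B → N = False → True (false only if B=True, N=False) = True
Step 2: (True) ∧ X = True AND True = True

True


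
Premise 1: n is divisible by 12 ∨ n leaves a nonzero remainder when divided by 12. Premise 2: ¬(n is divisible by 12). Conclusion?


Disjunctive syllogism: P ∨ Q, ¬P ⊢ Q
Disjunction: n is divisible by 12 ∨ n leaves a nonzero remainder when divided by 12
We know it is not the case that n is divisible by 12.
By disjunctive syllogism, the other disjunct must be true.

n leaves a nonzero remainder when divided by 12


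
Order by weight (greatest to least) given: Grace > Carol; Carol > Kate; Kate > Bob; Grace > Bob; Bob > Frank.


Constraints: Grace > Carol; Carol > Kate; Kate > Bob; Grace > Bob; Bob > Frank
Method: at each step, the next-highest is the one remaining person who never appears on the smaller side of a constraint between remaining people.
  Step 1: remaining {Kate, Grace, Carol, Frank, Bob}; on the smaller side: {Kate, Carol, Frank, Bob} → Grace is next (Grace > Carol; Grace > Bob).
  Step 2: remaining {Kate, Carol, Frank, Bob}; on the smaller side: {Kate, Frank, Bob} → Carol is next (Carol > Kate).
  Step 3: remaining {Kate, Frank, Bob}; on the smaller side: {Frank, Bob} → Kate is next (Kate > Bob).
  Step 4: remaining {Frank, Bob}; on the smaller side: {Frank} → Bob is next (Bob > Frank).
  Step 5: only Frank remains → lowest.
Final ranking (highest to lowest):

Grace > Carol > Kate > Bob > Frank


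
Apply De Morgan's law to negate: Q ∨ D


De Morgan's law: ¬(P ∨ Q) ≡ ¬P ∧ ¬Q
¬(Q ∨ D) = ¬Q ∧ ¬D

¬Q ∧ ¬D


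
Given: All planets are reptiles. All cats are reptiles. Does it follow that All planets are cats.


Premise 1: All planets are reptiles.
Premise 2: All cats are reptiles.
Conclusion: All planets are cats.
Fallacy: undistributed middle. reptiles is predicate in both.
Counterexample: planets and cats could be disjoint subsets of reptiles.

Invalid


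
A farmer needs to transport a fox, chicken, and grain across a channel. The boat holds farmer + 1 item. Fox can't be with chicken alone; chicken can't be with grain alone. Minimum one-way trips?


1. farmer+chicken → 2. farmer ← 3. farmer+fox → 4. farmer+chicken ← 5. farmer+grain → 6. farmer ← 7. farmer+chicken →
Minimum trips = 7

7


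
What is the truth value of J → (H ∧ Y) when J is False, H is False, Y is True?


J = False, H = False, Y = True
Step 1: H ∧ Y = False AND True = False
Step 2: J → (False): false only when J=True and consequent=False.
Result: True

True


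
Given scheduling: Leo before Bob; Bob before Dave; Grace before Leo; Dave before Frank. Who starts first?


Constraints: Leo before Bob; Bob before Dave; Grace before Leo; Dave before Frank
The first task can have nothing scheduled before it, so it must never appear on the right of a 'before'.
Tasks appearing after some 'before': Bob, Dave, Leo, Frank.
The only task not in that list is Grace → it is first.

Grace


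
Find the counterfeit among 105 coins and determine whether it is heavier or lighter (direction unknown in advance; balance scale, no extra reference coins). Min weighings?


Let n = 105. 210 possibilities (n coins × lighter/heavier); each weighing has 3 outcomes.
Bound for k weighings: say the first weighing puts j coins on each pan. If it tips, the 2j weighed coins remain suspects (each with a known direction) and k-1 weighings give 3^(k-1) outcomes; 3^(k-1) is odd, so 2j ≤ 3^(k-1) - 1. If it balances, the n - 2j unweighed coins remain with direction unknown: 2(n - 2j) ≤ 3^(k-1) - 1 by the same parity argument. Adding, n ≤ (3^(k-1) - 1) + (3^(k-1) - 1)/2 = (3^k - 3)/2, and the classical three-group strategy achieves this (3 coins in 2 weighings, 12 in 3, 39 in 4, 120 in 5).
So we need the smallest k with (3^k - 3)/2 ≥ 105.
k = 4: (3^4 - 3)/2 = 39 < 105 ✗
k = 5: (3^5 - 3)/2 = 120 ≥ 105 ✓

5


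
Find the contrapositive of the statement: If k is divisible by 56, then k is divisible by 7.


Original: If k is divisible by 56, then k is divisible by 7
Contrapositive: If ¬Q, then ¬P
Negate Q: not (k is divisible by 7)
Negate P: not (k is divisible by 56)

If not (k is divisible by 7), then not (k is divisible by 56).


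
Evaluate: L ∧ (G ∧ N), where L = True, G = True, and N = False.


L = True, G = True, N = False
Step 1: G ∧ N = True AND False = False
Step 2: L ∧ False = True AND False = False
AND is true only when ALL operands are true.

False


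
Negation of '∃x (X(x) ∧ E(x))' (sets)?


Original: ∃x (X(x) ∧ E(x))
Rule: ¬∀→∃, ¬∃→∀, negate predicate.
Negation: ∀x (¬X(x) ∨ ¬E(x))

∀x (¬X(x) ∨ ¬E(x))


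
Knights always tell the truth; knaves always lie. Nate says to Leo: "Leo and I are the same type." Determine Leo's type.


Nate says: "Leo and I are the same type."
Case 1: Nate is a Knight (truth-teller)
  Statement is true → they ARE the same → Leo is also a Knight
Case 2: Nate is a Knave (liar)
  Statement is false → they are NOT the same → Leo is a Knight
In both cases, Leo is a Knight.

Knight


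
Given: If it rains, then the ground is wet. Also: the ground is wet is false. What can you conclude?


Modus tollens: P → Q, ¬Q ⊢ ¬P
P: it rains
Q: the ground is wet
We have P → Q and Q is false.
By modus tollens, P must be false.

It is not the case that it rains


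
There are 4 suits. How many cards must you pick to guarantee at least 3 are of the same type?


Pigeonhole: to guarantee k in one of n categories, need (k-1)×n + 1.
k = 3, n = 4
Minimum = (3-1) × 4 + 1 = 2 × 4 + 1

9


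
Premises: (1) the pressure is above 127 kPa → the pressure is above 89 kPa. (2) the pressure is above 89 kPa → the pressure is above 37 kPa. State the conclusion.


Hypothetical syllogism: P → Q, Q → R ⊢ P → R
Premise 1: the pressure is above 127 kPa → the pressure is above 89 kPa
Premise 2: the pressure is above 89 kPa → the pressure is above 37 kPa
Chain the implications: the middle term (the pressure is above 89 kPa) links the two.
Conclusion: If the pressure is above 127 kPa, then the pressure is above 37 kPa.

If the pressure is above 127 kPa, then the pressure is above 37 kPa.


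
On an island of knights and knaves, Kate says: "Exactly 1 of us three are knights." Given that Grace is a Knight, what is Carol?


Kate claims exactly 1 knights among Kate, Grace, Carol.
Given: Grace is a Knight.

Case 1: Kate is a Knight (tells truth)
  Then exactly 1 of the three are knights.
  Counting Kate, Grace: 2 knight(s) so far. Need -1 more → impossible.
Case 2: Kate is a Knave (lies)
  Then the count is NOT 1.
  If Carol = Knave, count = 1 = 1 → claim would be true, contradicts lie.
  If Carol = Knight, count = 2 ≠ 1 → lie confirmed ✓

Carol is a Knight.

Knight


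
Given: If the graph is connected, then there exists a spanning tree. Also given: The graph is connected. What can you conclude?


Modus ponens: P → Q, P ⊢ Q
P: the graph is connected
Q: there exists a spanning tree
We have P → Q and P is true.
By modus ponens, Q must be true.

There exists a spanning tree


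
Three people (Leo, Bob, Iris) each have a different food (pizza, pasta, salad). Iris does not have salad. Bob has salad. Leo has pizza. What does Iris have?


From clues:
  Bob → salad
  Leo → pizza
By elimination, Iris gets the remaining.

pasta


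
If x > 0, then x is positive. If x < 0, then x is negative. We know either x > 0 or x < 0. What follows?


Constructive dilemma: (P → Q) ∧ (R → S), P ∨ R ⊢ Q ∨ S
Premise 1: x > 0 → x is positive
Premise 2: x < 0 → x is negative
Premise 3: x > 0 ∨ x < 0
Case 1: Assuming x > 0, then by Premise 1, x is positive.
Case 2: Assuming x < 0, then by Premise 2, x is negative.
Since one of x > 0 or x < 0 must hold, we get x is positive or x is negative.

x is positive or x is negative.


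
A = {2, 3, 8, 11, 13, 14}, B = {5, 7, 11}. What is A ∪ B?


A = {2, 3, 8, 11, 13, 14}
B = {5, 7, 11}
Operation: union
All elements combined: 2, 3, 5, 7, 8, 11, 13, 14

{2, 3, 5, 7, 8, 11, 13, 14}


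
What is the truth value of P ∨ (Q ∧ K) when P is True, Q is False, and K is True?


P = True, Q = False, K = True
Step 1: Q ∧ K = False AND True = False
Step 2: P ∨ False = True OR False = True
AND evaluated first (higher precedence); then OR applied.

True


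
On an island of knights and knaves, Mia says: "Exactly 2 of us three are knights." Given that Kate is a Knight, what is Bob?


Mia claims exactly 2 knights among Mia, Kate, Bob.
Given: Kate is a Knight.

Case 1: Mia is a Knight (tells truth)
  Then exactly 2 of the three are knights.
  Counting Mia, Kate: 2 knight(s) so far. Need 0 more → Bob = Knave.
Case 2: Mia is a Knave (lies)
  Then the count is NOT 2.
  If Bob = Knight, count = 2 = 2 → claim would be true, contradicts lie.
  If Bob = Knave, count = 1 ≠ 2 → lie confirmed ✓

Bob is a Knave.

Knave


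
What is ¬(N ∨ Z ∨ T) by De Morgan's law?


De Morgan's law: ¬(P ∨ Q ∨ R) ≡ ¬P ∧ ¬Q ∧ ¬R
¬(N ∨ Z ∨ T) = ¬N ∧ ¬Z ∧ ¬T

¬N ∧ ¬Z ∧ ¬T


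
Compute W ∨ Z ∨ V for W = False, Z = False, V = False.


W = False, Z = False, V = False
Step 1: W ∨ Z = False OR False = False
Step 2: False ∨ V = False OR False = False
OR is true when at least one operand is true.

False


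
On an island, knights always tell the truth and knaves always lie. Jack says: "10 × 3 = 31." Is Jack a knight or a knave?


Statement: "10 × 3 = 31."
Actual: 10 × 3 = 30
Claimed: 31
Statement is FALSE → Jack lies → Knave

Knave


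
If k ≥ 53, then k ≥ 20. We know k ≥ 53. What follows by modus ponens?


Modus ponens: P → Q, P ⊢ Q
P: k ≥ 53
Q: k ≥ 20
We have P → Q and P is true.
By modus ponens, Q must be true.

k ≥ 20


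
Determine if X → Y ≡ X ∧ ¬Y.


Expression 1: X → Y
Expression 2: X ∧ ¬Y
Truth table (X Y | Expr1 Expr2):
  T T |   T     F   ← differ
  T F |   F     T   ← differ
  F T |   T     F   ← differ
  F F |   T     F   ← differ
Counterexample: X=T, Y=T gives Expr1 = T but Expr2 = F, so the expressions are NOT logically equivalent.

No


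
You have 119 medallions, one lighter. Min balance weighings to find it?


Each weighing has 3 outcomes (left heavy / balance / right heavy), so k weighings distinguish at most 3^k cases; splitting into three near-equal groups achieves this.
Need 3^k ≥ 119: 3^4 = 81 < 119 ≤ 3^5 = 243
k = ⌈log₃(119)⌉ = 5

5


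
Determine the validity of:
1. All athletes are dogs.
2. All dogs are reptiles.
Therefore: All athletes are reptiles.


Premise 1: All athletes are dogs.
Premise 2: All dogs are reptiles.
Conclusion: All athletes are reptiles.
Barbara syllogism (AAA-1): All A are B, All B are C → All A are C.
Middle term (dogs) distributed in premise 2.

Valid


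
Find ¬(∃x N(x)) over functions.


Original: ∃x N(x)
Rule: ¬∀→∃, ¬∃→∀, negate predicate.
Negation: ∀x ¬N(x)

∀x ¬N(x)


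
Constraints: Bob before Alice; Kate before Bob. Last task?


Constraints: Bob before Alice; Kate before Bob
The last task can have nothing scheduled after it, so it must never appear on the left of a 'before'.
Tasks appearing before some other task: Bob, Kate.
The only task not in that list is Alice → it is last.

Alice


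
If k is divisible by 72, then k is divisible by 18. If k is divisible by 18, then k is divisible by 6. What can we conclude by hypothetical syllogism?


Hypothetical syllogism: P → Q, Q → R ⊢ P → R
Premise 1: k is divisible by 72 → k is divisible by 18
Premise 2: k is divisible by 18 → k is divisible by 6
Chain the implications: the middle term (k is divisible by 18) links the two.
Conclusion: If k is divisible by 72, then k is divisible by 6.

If k is divisible by 72, then k is divisible by 6.


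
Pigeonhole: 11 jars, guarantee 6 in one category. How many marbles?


Pigeonhole: to guarantee k in one of n categories, need (k-1)×n + 1.
k = 6, n = 11
Minimum = (6-1) × 11 + 1 = 5 × 11 + 1

56


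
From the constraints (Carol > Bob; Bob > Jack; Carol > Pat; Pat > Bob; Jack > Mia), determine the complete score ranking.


Constraints: Carol > Bob; Bob > Jack; Carol > Pat; Pat > Bob; Jack > Mia
Method: at each step, the next-highest is the one remaining person who never appears on the smaller side of a constraint between remaining people.
  Step 1: remaining {Mia, Pat, Carol, Bob, Jack}; on the smaller side: {Mia, Pat, Bob, Jack} → Carol is next (Carol > Bob; Carol > Pat).
  Step 2: remaining {Mia, Pat, Bob, Jack}; on the smaller side: {Mia, Bob, Jack} → Pat is next (Pat > Bob).
  Step 3: remaining {Mia, Bob, Jack}; on the smaller side: {Mia, Jack} → Bob is next (Bob > Jack).
  Step 4: remaining {Mia, Jack}; on the smaller side: {Mia} → Jack is next (Jack > Mia).
  Step 5: only Mia remains → lowest.
Final ranking (highest to lowest):

Carol > Pat > Bob > Jack > Mia


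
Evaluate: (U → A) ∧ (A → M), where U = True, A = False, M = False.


U = True, A = False, M = False
Step 1: U → A is false only when U=True and A=False. Result: False
Step 2: A → M is false only when A=True and M=False. Result: True
Step 3: False ∧ True = False

False


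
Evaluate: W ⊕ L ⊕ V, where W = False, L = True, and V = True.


W = False, L = True, V = True
Step 1: W ⊕ L = False XOR True = True
Step 2: True ⊕ V = True XOR True = False
XOR is true when an odd number of operands are true.

False


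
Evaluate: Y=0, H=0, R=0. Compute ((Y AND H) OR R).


Y AND H = 0&0 = 0
0 OR 0 = 0

0


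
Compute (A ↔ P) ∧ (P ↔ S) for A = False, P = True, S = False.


A = False, P = True, S = False
Step 1: A ↔ P is true when A and P have the same value. Result: False
Step 2: P ↔ S is true when P and S have the same value. Result: False
Step 3: False ∧ False = False

False


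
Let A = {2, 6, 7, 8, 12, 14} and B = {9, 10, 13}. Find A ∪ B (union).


A = {2, 6, 7, 8, 12, 14}
B = {9, 10, 13}
Operation: union
All elements combined: 2, 6, 7, 8, 9, 10, 12, 13, 14

{2, 6, 7, 8, 9, 10, 12, 13, 14}


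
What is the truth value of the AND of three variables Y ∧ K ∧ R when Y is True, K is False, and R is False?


Y = True, K = False, R = False
Step 1: Y ∧ K = True AND False = False
Step 2: (False) ∧ R = (False) AND False = False
AND is true only when ALL operands are true.

False


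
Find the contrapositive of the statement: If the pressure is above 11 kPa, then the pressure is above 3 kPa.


Original: If the pressure is above 11 kPa, then the pressure is above 3 kPa
Contrapositive: If ¬Q, then ¬P
Negate Q: not (the pressure is above 3 kPa)
Negate P: not (the pressure is above 11 kPa)

If not (the pressure is above 3 kPa), then not (the pressure is above 11 kPa).


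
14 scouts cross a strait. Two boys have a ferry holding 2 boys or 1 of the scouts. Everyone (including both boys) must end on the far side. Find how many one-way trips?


Per crossing of one of the scouts: boys→, one←, one of the scouts→, one← = 4 trips
14 × 4 = 56, + 1 final boys→ = 57
Minimum trips = 57

57


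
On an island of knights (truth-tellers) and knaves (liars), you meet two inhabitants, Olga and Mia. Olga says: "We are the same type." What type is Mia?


Olga says: "We are the same type."
Case 1: Olga is a Knight (truth-teller)
  Statement is true → they ARE the same → Mia is also a Knight
Case 2: Olga is a Knave (liar)
  Statement is false → they are NOT the same → Mia is a Knight
In both cases, Mia is a Knight.

Knight


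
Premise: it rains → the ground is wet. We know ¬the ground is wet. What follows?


Modus tollens: P → Q, ¬Q ⊢ ¬P
P: it rains
Q: the ground is wet
We have P → Q and Q is false.
By modus tollens, P must be false.

It is not the case that it rains


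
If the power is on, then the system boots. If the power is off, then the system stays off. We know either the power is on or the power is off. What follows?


Constructive dilemma: (P → Q) ∧ (R → S), P ∨ R ⊢ Q ∨ S
Premise 1: the power is on → the system boots
Premise 2: the power is off → the system stays off
Premise 3: the power is on ∨ the power is off
Case 1: Assuming the power is on, then by Premise 1, the system boots.
Case 2: Assuming the power is off, then by Premise 2, the system stays off.
Since one of the power is on or the power is off must hold, we get the system boots or the system stays off.

The system boots or the system stays off.


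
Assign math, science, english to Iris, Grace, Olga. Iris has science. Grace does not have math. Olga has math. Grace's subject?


From clues:
  Olga → math
  Iris → science
By elimination, Grace gets the remaining.

english


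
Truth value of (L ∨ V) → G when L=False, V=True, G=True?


L = False, V = True, G = True
Expression: (L ∨ V) → G
Step 1: L ∨ V = False OR True = True
Step 2: (True) → G = True → True (false only if antecedent True and consequent False) = True

True


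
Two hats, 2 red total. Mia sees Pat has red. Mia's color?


Total red = 2, Pat = red
Red accounted for: 1
Remaining for Mia: 1
Mia's hat is red.

red


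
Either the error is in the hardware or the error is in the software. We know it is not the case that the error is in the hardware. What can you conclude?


Disjunctive syllogism: P ∨ Q, ¬P ⊢ Q
Disjunction: the error is in the hardware ∨ the error is in the software
We know it is not the case that the error is in the hardware.
By disjunctive syllogism, the other disjunct must be true.

The error is in the software


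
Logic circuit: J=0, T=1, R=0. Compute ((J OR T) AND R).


J OR T = 0|1 = 1
1 AND 0 = 0

0


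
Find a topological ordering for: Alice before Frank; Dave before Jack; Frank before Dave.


Constraints: Alice before Frank; Dave before Jack; Frank before Dave
Method: repeatedly schedule the remaining task that has no remaining task required before it.
  Step 1: remaining {Jack, Alice, Frank, Dave}; every task except Alice still has a predecessor pending → schedule Alice.
  Step 2: remaining {Jack, Frank, Dave}; every task except Frank still has a predecessor pending → schedule Frank.
  Step 3: remaining {Jack, Dave}; every task except Dave still has a predecessor pending → schedule Dave.
  Step 4: only Jack remains → schedule Jack.
Resulting order:

Alice → Frank → Dave → Jack


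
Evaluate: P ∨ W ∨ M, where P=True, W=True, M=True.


P = True, W = True, M = True
Expression: P ∨ W ∨ M
Step 1: P ∨ W = True OR True = True
Step 2: (True) ∨ M = True OR True = True

True


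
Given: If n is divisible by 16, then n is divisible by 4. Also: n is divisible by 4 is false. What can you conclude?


Modus tollens: P → Q, ¬Q ⊢ ¬P
P: n is divisible by 16
Q: n is divisible by 4
We have P → Q and Q is false.
By modus tollens, P must be false.

It is not the case that n is divisible by 16


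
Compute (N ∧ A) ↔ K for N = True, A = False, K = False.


N = True, A = False, K = False
Step 1: N ∧ A = True AND False = False
Step 2: (False) ↔ K: true when both sides have same truth value.
Result: False ↔ False = True

True


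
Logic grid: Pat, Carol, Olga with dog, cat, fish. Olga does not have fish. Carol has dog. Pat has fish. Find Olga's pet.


From clues:
  Pat → fish
  Carol → dog
By elimination, Olga gets the remaining.

cat


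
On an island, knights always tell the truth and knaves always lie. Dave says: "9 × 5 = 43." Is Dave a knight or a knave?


Statement: "9 × 5 = 43."
Actual: 9 × 5 = 45
Claimed: 43
Statement is FALSE → Dave lies → Knave

Knave


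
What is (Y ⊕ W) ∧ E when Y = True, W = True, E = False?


Y = True, W = True, E = False
Step 1: Y ⊕ W = True XOR True = False
Step 2: False ∧ E = False AND False = False
XOR true when exactly one of Y,W is true; then AND with E.

False


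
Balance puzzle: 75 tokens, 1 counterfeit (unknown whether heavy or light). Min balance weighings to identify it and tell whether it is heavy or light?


Let n = 75. 150 possibilities (n tokens × lighter/heavier); each weighing has 3 outcomes.
Bound for k weighings: say the first weighing puts j tokens on each pan. If it tips, the 2j weighed tokens remain suspects (each with a known direction) and k-1 weighings give 3^(k-1) outcomes; 3^(k-1) is odd, so 2j ≤ 3^(k-1) - 1. If it balances, the n - 2j unweighed tokens remain with direction unknown: 2(n - 2j) ≤ 3^(k-1) - 1 by the same parity argument. Adding, n ≤ (3^(k-1) - 1) + (3^(k-1) - 1)/2 = (3^k - 3)/2, and the classical three-group strategy achieves this (3 tokens in 2 weighings, 12 in 3, 39 in 4, 120 in 5).
So we need the smallest k with (3^k - 3)/2 ≥ 75.
k = 4: (3^4 - 3)/2 = 39 < 75 ✗
k = 5: (3^5 - 3)/2 = 120 ≥ 75 ✓

5


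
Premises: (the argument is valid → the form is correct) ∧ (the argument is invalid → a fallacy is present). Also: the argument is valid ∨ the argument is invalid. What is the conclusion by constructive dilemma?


Constructive dilemma: (P → Q) ∧ (R → S), P ∨ R ⊢ Q ∨ S
Premise 1: the argument is valid → the form is correct
Premise 2: the argument is invalid → a fallacy is present
Premise 3: the argument is valid ∨ the argument is invalid
Case 1: Assuming the argument is valid, then by Premise 1, the form is correct.
Case 2: Assuming the argument is invalid, then by Premise 2, a fallacy is present.
Since one of the argument is valid or the argument is invalid must hold, we get the form is correct or a fallacy is present.

The form is correct or a fallacy is present.


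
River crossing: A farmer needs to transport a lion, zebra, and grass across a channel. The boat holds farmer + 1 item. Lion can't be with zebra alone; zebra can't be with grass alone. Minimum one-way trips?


1. farmer+zebra → 2. farmer ← 3. farmer+lion → 4. farmer+zebra ← 5. farmer+grass → 6. farmer ← 7. farmer+zebra →
Minimum trips = 7

7


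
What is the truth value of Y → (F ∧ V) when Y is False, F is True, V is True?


Y = False, F = True, V = True
Step 1: F ∧ V = True AND True = True
Step 2: Y → (True): false only when Y=True and consequent=False.
Result: True

True


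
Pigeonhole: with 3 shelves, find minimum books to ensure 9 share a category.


Pigeonhole: to guarantee k in one of n categories, need (k-1)×n + 1.
k = 9, n = 3
Minimum = (9-1) × 3 + 1 = 8 × 3 + 1

25


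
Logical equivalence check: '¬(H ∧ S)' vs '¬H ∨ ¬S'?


Expression 1: ¬(H ∧ S)
Expression 2: ¬H ∨ ¬S
Truth table (H S | Expr1 Expr2):
  T T |   F     F
  T F |   T     T
  F T |   T     T
  F F |   T     T
All 4 rows agree, so the expressions are logically equivalent.

Yes


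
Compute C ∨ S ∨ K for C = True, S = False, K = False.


C = True, S = False, K = False
Step 1: C ∨ S = True OR False = True
Step 2: True ∨ K = True OR False = True
OR is true when at least one operand is true.

True


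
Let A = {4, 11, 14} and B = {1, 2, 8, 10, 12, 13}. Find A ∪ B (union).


A = {4, 11, 14}
B = {1, 2, 8, 10, 12, 13}
Operation: union
All elements combined: 1, 2, 4, 8, 10, 11, 12, 13, 14

{1, 2, 4, 8, 10, 11, 12, 13, 14}


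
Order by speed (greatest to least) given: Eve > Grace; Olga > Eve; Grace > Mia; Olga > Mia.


Constraints: Eve > Grace; Olga > Eve; Grace > Mia; Olga > Mia
Method: at each step, the next-highest is the one remaining person who never appears on the smaller side of a constraint between remaining people.
  Step 1: remaining {Eve, Mia, Olga, Grace}; on the smaller side: {Eve, Mia, Grace} → Olga is next (Olga > Eve; Olga > Mia).
  Step 2: remaining {Eve, Mia, Grace}; on the smaller side: {Mia, Grace} → Eve is next (Eve > Grace).
  Step 3: remaining {Mia, Grace}; on the smaller side: {Mia} → Grace is next (Grace > Mia).
  Step 4: only Mia remains → lowest.
Final ranking (highest to lowest):

Olga > Eve > Grace > Mia


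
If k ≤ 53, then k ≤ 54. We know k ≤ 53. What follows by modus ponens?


Modus ponens: P → Q, P ⊢ Q
P: k ≤ 53
Q: k ≤ 54
We have P → Q and P is true.
By modus ponens, Q must be true.

k ≤ 54


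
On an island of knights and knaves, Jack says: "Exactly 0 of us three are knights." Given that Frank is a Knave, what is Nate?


Jack claims exactly 0 knights among Jack, Frank, Nate.
Given: Frank is a Knave.

Case 1: Jack is a Knight (tells truth)
  Then exactly 0 of the three are knights.
  Counting Jack, Frank: 1 knight(s) so far. Need -1 more → impossible.
Case 2: Jack is a Knave (lies)
  Then the count is NOT 0.
  If Nate = Knave, count = 0 = 0 → claim would be true, contradicts lie.
  If Nate = Knight, count = 1 ≠ 0 → lie confirmed ✓

Nate is a Knight.

Knight


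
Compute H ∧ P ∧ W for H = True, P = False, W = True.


H = True, P = False, W = True
Step 1: H ∧ P = True AND False = False
Step 2: (False) ∧ W = (False) AND True = False
AND is true only when ALL operands are true.

False


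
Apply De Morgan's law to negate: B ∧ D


De Morgan's law: ¬(P ∧ Q) ≡ ¬P ∨ ¬Q
¬(B ∧ D) = ¬B ∨ ¬D

¬B ∨ ¬D


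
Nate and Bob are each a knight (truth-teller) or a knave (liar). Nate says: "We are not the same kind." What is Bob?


Nate says: "We are not the same kind."
Case 1: Nate is a Knight (truth-teller)
  Statement is true → they ARE different → Bob is a Knave
Case 2: Nate is a Knave (liar)
  Statement is false → they are NOT different → Bob is a Knave
In both cases, Bob is a Knave.

Knave


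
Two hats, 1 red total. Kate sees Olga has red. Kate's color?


Total red = 1, Olga = red
Red accounted for: 1
Remaining for Kate: 0
Kate's hat is blue.

blue


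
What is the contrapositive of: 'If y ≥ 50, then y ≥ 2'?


Original: If y ≥ 50, then y ≥ 2
Contrapositive: If ¬Q, then ¬P
Negate Q: not (y ≥ 2)
Negate P: not (y ≥ 50)

If not (y ≥ 2), then not (y ≥ 50).


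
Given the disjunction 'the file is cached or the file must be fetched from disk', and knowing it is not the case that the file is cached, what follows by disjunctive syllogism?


Disjunctive syllogism: P ∨ Q, ¬P ⊢ Q
Disjunction: the file is cached ∨ the file must be fetched from disk
We know it is not the case that the file is cached.
By disjunctive syllogism, the other disjunct must be true.

The file must be fetched from disk


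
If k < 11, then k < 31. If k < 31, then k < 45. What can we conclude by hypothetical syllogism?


Hypothetical syllogism: P → Q, Q → R ⊢ P → R
Premise 1: k < 11 → k < 31
Premise 2: k < 31 → k < 45
Chain the implications: the middle term (k < 31) links the two.
Conclusion: If k < 11, then k < 45.

If k < 11, then k < 45.


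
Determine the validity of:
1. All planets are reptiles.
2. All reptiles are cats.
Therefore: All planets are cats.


Premise 1: All planets are reptiles.
Premise 2: All reptiles are cats.
Conclusion: All planets are cats.
Barbara syllogism (AAA-1): All A are B, All B are C → All A are C.
Middle term (reptiles) distributed in premise 2.

Valid


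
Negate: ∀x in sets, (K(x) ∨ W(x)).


Original: ∀x (K(x) ∨ W(x))
Rule: ¬∀→∃, ¬∃→∀, negate predicate.
Negation: ∃x (¬K(x) ∧ ¬W(x))

∃x (¬K(x) ∧ ¬W(x))


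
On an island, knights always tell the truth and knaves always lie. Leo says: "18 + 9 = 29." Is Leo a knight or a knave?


Statement: "18 + 9 = 29."
Actual: 18 + 9 = 27
Claimed: 29
Statement is FALSE → Leo lies → Knave

Knave


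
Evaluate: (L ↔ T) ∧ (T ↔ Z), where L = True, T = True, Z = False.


L = True, T = True, Z = False
Step 1: L ↔ T is true when L and T have the same value. Result: True
Step 2: T ↔ Z is true when T and Z have the same value. Result: False
Step 3: True ∧ False = False

False


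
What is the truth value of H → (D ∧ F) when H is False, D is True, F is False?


H = False, D = True, F = False
Step 1: D ∧ F = True AND False = False
Step 2: H → (False): false only when H=True and consequent=False.
Result: True

True


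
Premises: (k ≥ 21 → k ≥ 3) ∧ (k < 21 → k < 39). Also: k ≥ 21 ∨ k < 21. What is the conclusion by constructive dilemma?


Constructive dilemma: (P → Q) ∧ (R → S), P ∨ R ⊢ Q ∨ S
Premise 1: k ≥ 21 → k ≥ 3
Premise 2: k < 21 → k < 39
Premise 3: k ≥ 21 ∨ k < 21
Case 1: Assuming k ≥ 21, then by Premise 1, k ≥ 3.
Case 2: Assuming k < 21, then by Premise 2, k < 39.
Since one of k ≥ 21 or k < 21 must hold, we get k ≥ 3 or k < 39.

k ≥ 3 or k < 39.


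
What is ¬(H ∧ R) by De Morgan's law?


De Morgan's law: ¬(P ∧ Q) ≡ ¬P ∨ ¬Q
¬(H ∧ R) = ¬H ∨ ¬R

¬H ∨ ¬R


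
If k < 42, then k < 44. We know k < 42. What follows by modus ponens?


Modus ponens: P → Q, P ⊢ Q
P: k < 42
Q: k < 44
We have P → Q and P is true.
By modus ponens, Q must be true.

k < 44


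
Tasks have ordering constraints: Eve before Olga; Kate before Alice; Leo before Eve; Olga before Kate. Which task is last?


Constraints: Eve before Olga; Kate before Alice; Leo before Eve; Olga before Kate
The last task can have nothing scheduled after it, so it must never appear on the left of a 'before'.
Tasks appearing before some other task: Eve, Kate, Leo, Olga.
The only task not in that list is Alice → it is last.

Alice


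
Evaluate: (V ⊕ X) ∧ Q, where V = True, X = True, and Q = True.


V = True, X = True, Q = True
Step 1: V ⊕ X = True XOR True = False
Step 2: False ∧ Q = False AND True = False
XOR true when exactly one of V,X is true; then AND with Q.

False


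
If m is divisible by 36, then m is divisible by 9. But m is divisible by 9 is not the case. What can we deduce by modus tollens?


Modus tollens: P → Q, ¬Q ⊢ ¬P
P: m is divisible by 36
Q: m is divisible by 9
We have P → Q and Q is false.
By modus tollens, P must be false.

It is not the case that m is divisible by 36


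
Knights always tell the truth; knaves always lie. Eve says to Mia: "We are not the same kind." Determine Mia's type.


Eve says: "We are not the same kind."
Case 1: Eve is a Knight (truth-teller)
  Statement is true → they ARE different → Mia is a Knave
Case 2: Eve is a Knave (liar)
  Statement is false → they are NOT different → Mia is a Knave
In both cases, Mia is a Knave.

Knave


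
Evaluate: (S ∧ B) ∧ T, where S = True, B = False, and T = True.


S = True, B = False, T = True
Step 1: S ∧ B = True AND False = False
Step 2: False ∧ T = False AND True = False
AND is true only when ALL operands are true.

False


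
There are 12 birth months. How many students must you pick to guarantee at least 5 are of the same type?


Pigeonhole: to guarantee k in one of n categories, need (k-1)×n + 1.
k = 5, n = 12
Minimum = (5-1) × 12 + 1 = 4 × 12 + 1

49


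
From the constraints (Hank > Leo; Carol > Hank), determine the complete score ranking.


Constraints: Hank > Leo; Carol > Hank
Method: at each step, the next-highest is the one remaining person who never appears on the smaller side of a constraint between remaining people.
  Step 1: remaining {Hank, Carol, Leo}; on the smaller side: {Hank, Leo} → Carol is next (Carol > Hank).
  Step 2: remaining {Hank, Leo}; on the smaller side: {Leo} → Hank is next (Hank > Leo).
  Step 3: only Leo remains → lowest.
Final ranking (highest to lowest):

Carol > Hank > Leo


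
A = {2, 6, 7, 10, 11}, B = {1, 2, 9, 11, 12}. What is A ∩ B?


A = {2, 6, 7, 10, 11}
B = {1, 2, 9, 11, 12}
Operation: intersection
Elements in both: 2, 11

{2, 11}


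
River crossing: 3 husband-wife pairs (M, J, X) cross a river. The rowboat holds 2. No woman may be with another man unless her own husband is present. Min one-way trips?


Label couples M, J, X (H = husband, W = wife).
Counting alone: 6 people, the rowboat carries 2 and someone must bring it back, so each round trip nets at most +1 on the far side until the last crossing → at least 9 trips. The jealousy constraint makes 9 impossible; the shortest valid schedule has 11:
1. WM+WJ →  (far: WM,WJ; near: HM,HJ,HX,WX)
2. WM ←       (far: WJ; near: HM,HJ,HX,WM,WX)
3. WM+WX →  (far: WM,WJ,WX; near: HM,HJ,HX)
4. WM ←       (far: WJ,WX; near: HM,HJ,HX,WM)
5. HJ+HX →  (far: HJ,WJ,HX,WX; near: HM,WM)
6. HJ+WJ ←  (far: HX,WX; near: HM,WM,HJ,WJ)
7. HM+HJ →  (far: HM,HJ,HX,WX; near: WM,WJ)
8. WX ←       (far: HM,HJ,HX; near: WM,WJ,WX)
9. WM+WJ →  (far: HM,WM,HJ,WJ,HX; near: WX)
10. HX ←      (far: HM,WM,HJ,WJ; near: HX,WX)
11. HX+WX → (far: all six; near: empty)
In every state each wife is either with her husband or with no other man.
Minimum trips = 11

11


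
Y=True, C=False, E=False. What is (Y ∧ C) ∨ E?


Y = True, C = False, E = False
Expression: (Y ∧ C) ∨ E
Step 1: Y ∧ C = True AND False = False
Step 2: (False) ∨ E = False OR False = False

False


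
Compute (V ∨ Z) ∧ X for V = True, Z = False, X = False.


V = True, Z = False, X = False
Step 1: V ∨ Z = True OR False = True
Step 2: True ∧ X = True AND False = False
OR is true when at least one operand is true; AND requires both.

False


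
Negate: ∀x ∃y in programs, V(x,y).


Original: ∀x ∃y V(x,y)
Rule: ¬∀→∃, ¬∃→∀, negate predicate.
Negation: ∃x ∀y ¬V(x,y)

∃x ∀y ¬V(x,y)


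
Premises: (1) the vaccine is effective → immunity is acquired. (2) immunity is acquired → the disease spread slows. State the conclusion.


Hypothetical syllogism: P → Q, Q → R ⊢ P → R
Premise 1: the vaccine is effective → immunity is acquired
Premise 2: immunity is acquired → the disease spread slows
Chain the implications: the middle term (immunity is acquired) links the two.
Conclusion: If the vaccine is effective, then the disease spread slows.

If the vaccine is effective, then the disease spread slows.


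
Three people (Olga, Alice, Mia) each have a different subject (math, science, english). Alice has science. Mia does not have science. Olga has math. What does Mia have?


From clues:
  Alice → science
  Olga → math
By elimination, Mia gets the remaining.

english


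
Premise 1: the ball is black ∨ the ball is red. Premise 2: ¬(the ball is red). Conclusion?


Disjunctive syllogism: P ∨ Q, ¬P ⊢ Q
Disjunction: the ball is black ∨ the ball is red
We know it is not the case that the ball is red.
By disjunctive syllogism, the other disjunct must be true.

The ball is black


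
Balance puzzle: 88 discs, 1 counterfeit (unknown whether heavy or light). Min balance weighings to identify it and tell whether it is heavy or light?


Let n = 88. 176 possibilities (n discs × lighter/heavier); each weighing has 3 outcomes.
Bound for k weighings: say the first weighing puts j discs on each pan. If it tips, the 2j weighed discs remain suspects (each with a known direction) and k-1 weighings give 3^(k-1) outcomes; 3^(k-1) is odd, so 2j ≤ 3^(k-1) - 1. If it balances, the n - 2j unweighed discs remain with direction unknown: 2(n - 2j) ≤ 3^(k-1) - 1 by the same parity argument. Adding, n ≤ (3^(k-1) - 1) + (3^(k-1) - 1)/2 = (3^k - 3)/2, and the classical three-group strategy achieves this (3 discs in 2 weighings, 12 in 3, 39 in 4, 120 in 5).
So we need the smallest k with (3^k - 3)/2 ≥ 88.
k = 4: (3^4 - 3)/2 = 39 < 88 ✗
k = 5: (3^5 - 3)/2 = 120 ≥ 88 ✓

5


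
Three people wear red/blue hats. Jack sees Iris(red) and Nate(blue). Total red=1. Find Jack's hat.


Total red = 1, seen red = 1
Own red = 1 - 1 = 0
Jack's hat is blue.

blue


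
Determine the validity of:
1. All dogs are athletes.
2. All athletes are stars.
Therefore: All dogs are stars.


Premise 1: All dogs are athletes.
Premise 2: All athletes are stars.
Conclusion: All dogs are stars.
Barbara syllogism (AAA-1): All A are B, All B are C → All A are C.
Middle term (athletes) distributed in premise 2.

Valid


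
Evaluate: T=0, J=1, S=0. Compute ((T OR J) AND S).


T OR J = 0|1 = 1
1 AND 0 = 0

0


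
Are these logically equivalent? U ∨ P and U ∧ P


Expression 1: U ∨ P
Expression 2: U ∧ P
Truth table (U P | Expr1 Expr2):
  T T |   T     T
  T F |   T     F   ← differ
  F T |   T     F   ← differ
  F F |   F     F
Counterexample: U=T, P=F gives Expr1 = T but Expr2 = F, so the expressions are NOT logically equivalent.

No


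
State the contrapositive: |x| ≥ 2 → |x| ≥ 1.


Original: If |x| ≥ 2, then |x| ≥ 1
Contrapositive: If ¬Q, then ¬P
Negate Q: not (|x| ≥ 1)
Negate P: not (|x| ≥ 2)

If not (|x| ≥ 1), then not (|x| ≥ 2).


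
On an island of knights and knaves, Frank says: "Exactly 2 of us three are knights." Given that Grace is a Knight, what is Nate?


Frank claims exactly 2 knights among Frank, Grace, Nate.
Given: Grace is a Knight.

Case 1: Frank is a Knight (tells truth)
  Then exactly 2 of the three are knights.
  Counting Frank, Grace: 2 knight(s) so far. Need 0 more → Nate = Knave.
Case 2: Frank is a Knave (lies)
  Then the count is NOT 2.
  If Nate = Knight, count = 2 = 2 → claim would be true, contradicts lie.
  If Nate = Knave, count = 1 ≠ 2 → lie confirmed ✓

Nate is a Knave.

Knave


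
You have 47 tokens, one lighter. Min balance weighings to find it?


Each weighing has 3 outcomes (left heavy / balance / right heavy), so k weighings distinguish at most 3^k cases; splitting into three near-equal groups achieves this.
Need 3^k ≥ 47: 3^3 = 27 < 47 ≤ 3^4 = 81
k = ⌈log₃(47)⌉ = 4

4


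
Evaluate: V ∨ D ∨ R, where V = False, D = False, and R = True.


V = False, D = False, R = True
Step 1: V ∨ D = False OR False = False
Step 2: False ∨ R = False OR True = True
OR is true when at least one operand is true.

True


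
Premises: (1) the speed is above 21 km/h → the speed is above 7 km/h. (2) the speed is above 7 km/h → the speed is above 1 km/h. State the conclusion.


Hypothetical syllogism: P → Q, Q → R ⊢ P → R
Premise 1: the speed is above 21 km/h → the speed is above 7 km/h
Premise 2: the speed is above 7 km/h → the speed is above 1 km/h
Chain the implications: the middle term (the speed is above 7 km/h) links the two.
Conclusion: If the speed is above 21 km/h, then the speed is above 1 km/h.

If the speed is above 21 km/h, then the speed is above 1 km/h.


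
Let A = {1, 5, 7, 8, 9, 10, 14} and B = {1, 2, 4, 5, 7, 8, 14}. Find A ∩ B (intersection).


A = {1, 5, 7, 8, 9, 10, 14}
B = {1, 2, 4, 5, 7, 8, 14}
Operation: intersection
Elements in both: 1, 5, 7, 8, 14

{1, 5, 7, 8, 14}
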